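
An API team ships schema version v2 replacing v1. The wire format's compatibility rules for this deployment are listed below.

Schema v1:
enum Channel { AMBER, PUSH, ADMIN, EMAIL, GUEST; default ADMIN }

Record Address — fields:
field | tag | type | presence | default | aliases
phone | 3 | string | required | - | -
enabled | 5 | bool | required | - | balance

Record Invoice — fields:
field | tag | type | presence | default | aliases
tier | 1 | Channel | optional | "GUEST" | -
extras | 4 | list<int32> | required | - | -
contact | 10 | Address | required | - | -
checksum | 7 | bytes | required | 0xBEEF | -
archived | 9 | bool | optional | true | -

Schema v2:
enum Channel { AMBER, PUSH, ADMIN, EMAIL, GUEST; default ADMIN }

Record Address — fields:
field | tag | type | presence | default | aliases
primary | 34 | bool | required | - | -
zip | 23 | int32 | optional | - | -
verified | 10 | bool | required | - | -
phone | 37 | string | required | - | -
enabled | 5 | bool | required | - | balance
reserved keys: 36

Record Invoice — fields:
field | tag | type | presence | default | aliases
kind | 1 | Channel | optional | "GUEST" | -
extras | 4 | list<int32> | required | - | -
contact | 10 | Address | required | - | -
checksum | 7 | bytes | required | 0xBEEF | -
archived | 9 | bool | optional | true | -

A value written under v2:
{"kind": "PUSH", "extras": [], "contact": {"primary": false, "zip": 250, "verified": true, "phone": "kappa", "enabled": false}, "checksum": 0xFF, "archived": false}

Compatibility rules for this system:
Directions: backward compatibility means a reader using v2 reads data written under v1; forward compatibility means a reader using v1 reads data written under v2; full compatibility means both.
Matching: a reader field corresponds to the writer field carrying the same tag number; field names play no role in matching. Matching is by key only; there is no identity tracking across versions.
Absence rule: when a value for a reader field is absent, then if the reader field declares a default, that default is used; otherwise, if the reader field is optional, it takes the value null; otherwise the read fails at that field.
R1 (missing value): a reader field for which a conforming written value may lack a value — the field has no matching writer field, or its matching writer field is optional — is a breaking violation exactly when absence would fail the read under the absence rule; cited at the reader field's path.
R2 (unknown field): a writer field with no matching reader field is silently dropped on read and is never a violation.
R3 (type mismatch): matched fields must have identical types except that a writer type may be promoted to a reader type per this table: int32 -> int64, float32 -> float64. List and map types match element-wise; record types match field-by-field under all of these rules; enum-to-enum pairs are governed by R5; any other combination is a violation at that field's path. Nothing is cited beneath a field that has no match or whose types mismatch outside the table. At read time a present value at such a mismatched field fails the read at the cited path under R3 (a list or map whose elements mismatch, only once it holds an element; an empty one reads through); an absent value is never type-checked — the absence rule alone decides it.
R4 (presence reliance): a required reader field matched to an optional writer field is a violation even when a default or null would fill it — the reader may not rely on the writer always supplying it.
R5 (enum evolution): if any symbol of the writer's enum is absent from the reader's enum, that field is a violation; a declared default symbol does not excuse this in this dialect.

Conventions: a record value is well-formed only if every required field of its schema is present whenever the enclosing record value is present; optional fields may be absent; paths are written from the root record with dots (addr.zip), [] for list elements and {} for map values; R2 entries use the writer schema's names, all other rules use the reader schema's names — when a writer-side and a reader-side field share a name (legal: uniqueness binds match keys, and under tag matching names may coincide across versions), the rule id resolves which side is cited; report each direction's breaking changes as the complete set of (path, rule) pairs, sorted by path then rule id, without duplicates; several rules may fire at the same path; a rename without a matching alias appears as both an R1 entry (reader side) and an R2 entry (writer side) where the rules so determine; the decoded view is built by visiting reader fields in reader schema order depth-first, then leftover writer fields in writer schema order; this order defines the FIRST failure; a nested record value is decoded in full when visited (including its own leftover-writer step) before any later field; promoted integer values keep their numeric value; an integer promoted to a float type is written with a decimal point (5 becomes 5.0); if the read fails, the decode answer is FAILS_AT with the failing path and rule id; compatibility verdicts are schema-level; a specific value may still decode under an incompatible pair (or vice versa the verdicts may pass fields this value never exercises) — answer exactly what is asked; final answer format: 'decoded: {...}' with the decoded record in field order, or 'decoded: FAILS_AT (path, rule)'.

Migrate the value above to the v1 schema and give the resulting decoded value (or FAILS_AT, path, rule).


each type pair in Invoice: writer, then reader
decode (reader v1):
  tier := "PUSH" (from writer kind)
  extras := []
  read fails at contact.phone under R1 (no fill)
  => FAILS_AT (contact.phone, R1)
diffs on Invoice not affecting the asked answer:
  added field zip to record Address: optional int32, tag 23 (in v2 it sits immediately before phone) -> fires no rule on Invoice under this dialect and leaves the result unchanged
  added field primary to record Address: required bool, tag 34 (in v2 it sits immediately before phone) -> matters for Invoice compatibility verdicts, not for this value's decode
  added field verified to record Address: required bool, tag 10 (in v2 it sits immediately before phone) -> matters for Invoice compatibility verdicts, not for this value's decode
  renamed field tier to kind in record Invoice -> fires no rule on Invoice under this dialect and leaves the result unchanged

decoded: FAILS_AT (contact.phone, R1)


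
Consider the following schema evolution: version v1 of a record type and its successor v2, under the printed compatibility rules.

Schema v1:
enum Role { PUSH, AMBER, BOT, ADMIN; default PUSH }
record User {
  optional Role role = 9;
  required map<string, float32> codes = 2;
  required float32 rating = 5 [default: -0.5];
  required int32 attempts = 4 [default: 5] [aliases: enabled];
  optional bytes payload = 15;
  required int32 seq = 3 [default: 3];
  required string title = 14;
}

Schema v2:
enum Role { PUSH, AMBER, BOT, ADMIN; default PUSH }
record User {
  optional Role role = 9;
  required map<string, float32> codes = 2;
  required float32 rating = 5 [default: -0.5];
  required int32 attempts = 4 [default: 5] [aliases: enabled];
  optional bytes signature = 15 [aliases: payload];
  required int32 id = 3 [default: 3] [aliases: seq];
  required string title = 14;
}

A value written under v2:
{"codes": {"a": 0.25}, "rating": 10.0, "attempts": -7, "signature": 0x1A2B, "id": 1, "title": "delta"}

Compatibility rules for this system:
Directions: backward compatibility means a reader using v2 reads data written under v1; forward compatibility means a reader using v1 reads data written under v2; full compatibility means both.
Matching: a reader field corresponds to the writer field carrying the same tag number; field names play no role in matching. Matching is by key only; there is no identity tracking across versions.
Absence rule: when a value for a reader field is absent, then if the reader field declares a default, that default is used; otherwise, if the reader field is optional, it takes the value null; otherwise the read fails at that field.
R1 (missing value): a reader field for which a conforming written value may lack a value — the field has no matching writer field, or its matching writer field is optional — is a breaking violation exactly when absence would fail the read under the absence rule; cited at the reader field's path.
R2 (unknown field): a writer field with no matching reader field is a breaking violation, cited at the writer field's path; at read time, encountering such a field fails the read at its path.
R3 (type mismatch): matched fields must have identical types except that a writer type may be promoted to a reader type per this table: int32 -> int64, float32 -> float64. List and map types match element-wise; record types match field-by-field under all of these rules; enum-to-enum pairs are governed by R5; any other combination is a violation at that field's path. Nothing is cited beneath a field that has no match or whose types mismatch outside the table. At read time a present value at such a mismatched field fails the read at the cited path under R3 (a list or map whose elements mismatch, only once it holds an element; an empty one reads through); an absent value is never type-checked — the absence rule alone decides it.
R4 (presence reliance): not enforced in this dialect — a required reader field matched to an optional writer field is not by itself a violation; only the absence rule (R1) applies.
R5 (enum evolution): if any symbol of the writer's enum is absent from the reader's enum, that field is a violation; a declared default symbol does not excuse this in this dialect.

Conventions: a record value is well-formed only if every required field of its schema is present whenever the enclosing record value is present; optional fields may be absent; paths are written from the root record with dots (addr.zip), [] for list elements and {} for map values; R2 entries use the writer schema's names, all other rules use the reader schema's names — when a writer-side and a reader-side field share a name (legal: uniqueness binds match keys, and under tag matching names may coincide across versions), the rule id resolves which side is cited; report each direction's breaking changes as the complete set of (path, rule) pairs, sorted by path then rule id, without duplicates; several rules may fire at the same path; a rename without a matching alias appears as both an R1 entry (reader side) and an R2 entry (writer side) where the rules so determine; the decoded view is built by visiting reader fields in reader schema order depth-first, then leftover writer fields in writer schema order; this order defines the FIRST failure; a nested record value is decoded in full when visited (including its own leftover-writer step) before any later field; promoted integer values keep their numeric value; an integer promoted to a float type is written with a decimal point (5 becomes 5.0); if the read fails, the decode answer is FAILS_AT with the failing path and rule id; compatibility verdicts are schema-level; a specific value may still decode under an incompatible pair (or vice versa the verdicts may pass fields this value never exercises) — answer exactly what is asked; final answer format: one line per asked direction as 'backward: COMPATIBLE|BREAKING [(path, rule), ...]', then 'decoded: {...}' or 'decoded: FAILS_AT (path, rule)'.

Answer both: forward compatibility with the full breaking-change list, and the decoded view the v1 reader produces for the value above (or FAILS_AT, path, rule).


forward: COMPATIBLE []; decoded: {"role": null, "codes": {"a": 0.25}, "rating": 10.0, "attempts": -7, "payload": 0x1A2B, "seq": 1, "title": "delta"}

each type pair in User: writer, then reader
checking forward for User: reader v1 against writer v2:
  writer optional, Role -> Role: reader role maps from writer role
  writer required, map<string, float32> -> map<string, float32>: reader codes maps from writer codes
  writer required, float32 -> float32: reader rating maps from writer rating
  writer required, int32 -> int32: reader attempts maps from writer attempts
  writer optional, bytes -> bytes: reader payload maps from writer signature
  writer required, int32 -> int32: reader seq maps from writer id
  writer required, string -> string: reader title maps from writer title
  => forward verdict for User: COMPATIBLE, no violations
migrating the User value to v1:
  role := null (absent, optional -> null)
  codes := {"a": 0.25}
  rating := 10.0
  attempts := -7
  payload := 0x1A2B (from writer signature)
  seq := 1 (from writer id)
  title := "delta"
  => decoded: {"role": null, "codes": {"a": 0.25}, "rating": 10.0, "attempts": -7, "payload": 0x1A2B, "seq": 1, "title": "delta"}
checking off the User differences that do not matter here:
  renamed field payload to signature in record User (alias payload declared on the renamed field) -> no rule fires on it in User's dialect; the asked verdict holds
  renamed field seq to id in record User (alias seq declared on the renamed field) -> no rule fires on it in User's dialect; the asked verdict holds


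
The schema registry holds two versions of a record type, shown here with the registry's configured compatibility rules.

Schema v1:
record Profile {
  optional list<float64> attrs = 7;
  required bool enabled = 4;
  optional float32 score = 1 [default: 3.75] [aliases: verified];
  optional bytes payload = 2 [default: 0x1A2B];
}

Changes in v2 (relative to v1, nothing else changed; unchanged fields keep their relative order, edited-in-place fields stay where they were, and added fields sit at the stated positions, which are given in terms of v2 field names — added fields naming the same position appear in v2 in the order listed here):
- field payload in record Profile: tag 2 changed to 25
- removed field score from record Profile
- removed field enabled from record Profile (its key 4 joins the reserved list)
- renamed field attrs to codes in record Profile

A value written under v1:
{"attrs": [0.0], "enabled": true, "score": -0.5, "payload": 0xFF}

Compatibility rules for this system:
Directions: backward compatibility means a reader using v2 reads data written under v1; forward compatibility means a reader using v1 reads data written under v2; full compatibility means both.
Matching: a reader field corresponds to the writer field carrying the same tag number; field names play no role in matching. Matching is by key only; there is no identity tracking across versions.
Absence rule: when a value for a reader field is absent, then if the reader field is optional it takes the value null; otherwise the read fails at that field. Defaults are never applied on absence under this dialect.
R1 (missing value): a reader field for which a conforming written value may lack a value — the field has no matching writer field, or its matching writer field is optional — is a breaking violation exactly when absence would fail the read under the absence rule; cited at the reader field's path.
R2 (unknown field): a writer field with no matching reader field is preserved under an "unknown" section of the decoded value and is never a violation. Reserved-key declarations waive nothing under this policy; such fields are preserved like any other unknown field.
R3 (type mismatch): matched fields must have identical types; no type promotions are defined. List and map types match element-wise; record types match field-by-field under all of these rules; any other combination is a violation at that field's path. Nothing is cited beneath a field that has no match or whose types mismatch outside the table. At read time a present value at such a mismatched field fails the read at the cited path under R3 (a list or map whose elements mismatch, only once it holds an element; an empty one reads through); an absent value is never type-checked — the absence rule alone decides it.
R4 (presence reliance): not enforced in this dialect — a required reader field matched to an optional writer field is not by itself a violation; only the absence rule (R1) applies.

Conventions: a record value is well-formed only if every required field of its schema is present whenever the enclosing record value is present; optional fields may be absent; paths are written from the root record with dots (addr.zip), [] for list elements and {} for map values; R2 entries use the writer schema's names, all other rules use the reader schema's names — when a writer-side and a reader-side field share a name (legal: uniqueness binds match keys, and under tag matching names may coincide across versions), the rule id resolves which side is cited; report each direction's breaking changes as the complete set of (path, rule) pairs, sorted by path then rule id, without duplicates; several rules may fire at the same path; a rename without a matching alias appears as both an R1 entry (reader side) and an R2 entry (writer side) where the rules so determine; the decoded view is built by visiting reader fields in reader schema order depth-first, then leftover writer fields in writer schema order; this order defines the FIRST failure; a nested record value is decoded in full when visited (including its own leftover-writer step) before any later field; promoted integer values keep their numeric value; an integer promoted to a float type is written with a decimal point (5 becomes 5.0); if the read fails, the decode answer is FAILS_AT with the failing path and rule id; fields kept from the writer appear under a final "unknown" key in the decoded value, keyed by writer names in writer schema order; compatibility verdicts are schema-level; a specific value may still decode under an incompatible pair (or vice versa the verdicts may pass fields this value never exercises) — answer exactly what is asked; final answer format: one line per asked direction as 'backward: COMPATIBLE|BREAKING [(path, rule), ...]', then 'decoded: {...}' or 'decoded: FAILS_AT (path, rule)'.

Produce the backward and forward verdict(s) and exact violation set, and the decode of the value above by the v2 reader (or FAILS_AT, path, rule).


backward: COMPATIBLE []; forward: BREAKING [(enabled, R1)]; decoded: {"codes": [0.0], "payload": null, "unknown": {"enabled": true, "score": -0.5, "payload": 0xFF}}

the writer's type comes first in each Profile pair
backward on Profile — v2 reading data written by v1:
  codes: list<float64> -> list<float64>, writer optional; from attrs
  no writer field matches reader payload
  writer field enabled has no reader counterpart
  writer field score has no reader counterpart
  writer field payload has no reader counterpart
  nothing fires on Profile: backward is COMPATIBLE
forward on Profile — v1 reading data written by v2:
  attrs: list<float64> -> list<float64>, writer optional; from codes
  no writer field matches reader enabled
  no writer field matches reader score
  no writer field matches reader payload
  writer field payload has no reader counterpart
  violation R1 at enabled
  forward on Profile therefore BREAKING (1)
decode (reader v2):
  codes := [0.0] (from writer attrs)
  payload := null (absent, optional -> null)
  writer enabled: kept under "unknown"
  writer score: kept under "unknown"
  writer payload: kept under "unknown"
  => decoded: {"codes": [0.0], "payload": null, "unknown": {"enabled": true, "score": -0.5, "payload": 0xFF}}


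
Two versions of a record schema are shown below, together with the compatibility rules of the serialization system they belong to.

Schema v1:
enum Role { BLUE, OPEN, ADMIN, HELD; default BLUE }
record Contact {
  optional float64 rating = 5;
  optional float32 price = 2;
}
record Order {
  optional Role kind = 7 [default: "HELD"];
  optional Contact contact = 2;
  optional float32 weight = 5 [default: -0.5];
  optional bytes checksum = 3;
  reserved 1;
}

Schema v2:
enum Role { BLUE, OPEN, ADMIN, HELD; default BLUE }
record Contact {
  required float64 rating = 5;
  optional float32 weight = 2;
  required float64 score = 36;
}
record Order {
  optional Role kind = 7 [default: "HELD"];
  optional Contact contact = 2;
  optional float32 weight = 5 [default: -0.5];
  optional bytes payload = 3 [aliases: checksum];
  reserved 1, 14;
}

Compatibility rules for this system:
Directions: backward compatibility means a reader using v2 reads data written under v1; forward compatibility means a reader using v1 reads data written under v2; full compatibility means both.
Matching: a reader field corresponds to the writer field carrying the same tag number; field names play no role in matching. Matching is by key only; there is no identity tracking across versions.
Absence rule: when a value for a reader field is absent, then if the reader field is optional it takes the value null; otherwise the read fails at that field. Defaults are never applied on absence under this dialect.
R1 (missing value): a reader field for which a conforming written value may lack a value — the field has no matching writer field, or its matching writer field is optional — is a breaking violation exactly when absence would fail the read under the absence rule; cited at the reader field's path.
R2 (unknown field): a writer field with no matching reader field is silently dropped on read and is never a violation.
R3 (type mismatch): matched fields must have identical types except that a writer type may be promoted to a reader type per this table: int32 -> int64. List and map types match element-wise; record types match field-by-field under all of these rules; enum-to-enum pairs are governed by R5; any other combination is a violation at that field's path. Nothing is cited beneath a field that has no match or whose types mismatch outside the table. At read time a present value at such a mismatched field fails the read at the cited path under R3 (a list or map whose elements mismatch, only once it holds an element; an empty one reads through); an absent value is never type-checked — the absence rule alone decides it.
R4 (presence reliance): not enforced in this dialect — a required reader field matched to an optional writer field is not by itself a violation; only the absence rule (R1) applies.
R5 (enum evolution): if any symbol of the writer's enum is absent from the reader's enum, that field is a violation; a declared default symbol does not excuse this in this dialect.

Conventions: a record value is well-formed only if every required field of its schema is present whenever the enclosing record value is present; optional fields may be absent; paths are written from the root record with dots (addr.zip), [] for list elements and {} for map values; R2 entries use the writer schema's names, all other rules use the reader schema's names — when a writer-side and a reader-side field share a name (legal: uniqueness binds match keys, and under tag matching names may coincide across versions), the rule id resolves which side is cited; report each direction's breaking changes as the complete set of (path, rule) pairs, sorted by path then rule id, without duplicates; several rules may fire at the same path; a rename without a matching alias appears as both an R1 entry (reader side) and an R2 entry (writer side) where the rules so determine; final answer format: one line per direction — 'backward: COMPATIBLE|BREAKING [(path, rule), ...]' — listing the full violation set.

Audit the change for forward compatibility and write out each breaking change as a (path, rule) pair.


the writer's type comes first in each Order pair
forward pass over Order, reader schema v1, writer schema v2:
  kind <- kind (Role -> Role, writer optional)
  contact <- contact (Contact -> Contact, writer optional)
  weight <- weight (float32 -> float32, writer optional)
  checksum <- payload (bytes -> bytes, writer optional)
  contact.rating <- contact.rating (float64 -> float64, writer required)
  contact.price <- contact.weight (float32 -> float32, writer optional)
  leftover writer field: contact.score
  => no violations; forward on Order: COMPATIBLE
the rest of the Order diff is inert for this question:
  added field score to record Contact: required float64, tag 36 (in v2 it sits last) -> matters only for Order's backward compatibility — outside the asked direction
  renamed field checksum to payload in record Order (alias checksum declared on the renamed field) -> fires no rule on Order, leaving the asked answer as it is
  renamed field price to weight in record Contact -> fires no rule on Order, leaving the asked answer as it is
  field rating in record Contact: optional changed to required -> matters only for Order's backward compatibility — outside the asked direction

forward: COMPATIBLE []


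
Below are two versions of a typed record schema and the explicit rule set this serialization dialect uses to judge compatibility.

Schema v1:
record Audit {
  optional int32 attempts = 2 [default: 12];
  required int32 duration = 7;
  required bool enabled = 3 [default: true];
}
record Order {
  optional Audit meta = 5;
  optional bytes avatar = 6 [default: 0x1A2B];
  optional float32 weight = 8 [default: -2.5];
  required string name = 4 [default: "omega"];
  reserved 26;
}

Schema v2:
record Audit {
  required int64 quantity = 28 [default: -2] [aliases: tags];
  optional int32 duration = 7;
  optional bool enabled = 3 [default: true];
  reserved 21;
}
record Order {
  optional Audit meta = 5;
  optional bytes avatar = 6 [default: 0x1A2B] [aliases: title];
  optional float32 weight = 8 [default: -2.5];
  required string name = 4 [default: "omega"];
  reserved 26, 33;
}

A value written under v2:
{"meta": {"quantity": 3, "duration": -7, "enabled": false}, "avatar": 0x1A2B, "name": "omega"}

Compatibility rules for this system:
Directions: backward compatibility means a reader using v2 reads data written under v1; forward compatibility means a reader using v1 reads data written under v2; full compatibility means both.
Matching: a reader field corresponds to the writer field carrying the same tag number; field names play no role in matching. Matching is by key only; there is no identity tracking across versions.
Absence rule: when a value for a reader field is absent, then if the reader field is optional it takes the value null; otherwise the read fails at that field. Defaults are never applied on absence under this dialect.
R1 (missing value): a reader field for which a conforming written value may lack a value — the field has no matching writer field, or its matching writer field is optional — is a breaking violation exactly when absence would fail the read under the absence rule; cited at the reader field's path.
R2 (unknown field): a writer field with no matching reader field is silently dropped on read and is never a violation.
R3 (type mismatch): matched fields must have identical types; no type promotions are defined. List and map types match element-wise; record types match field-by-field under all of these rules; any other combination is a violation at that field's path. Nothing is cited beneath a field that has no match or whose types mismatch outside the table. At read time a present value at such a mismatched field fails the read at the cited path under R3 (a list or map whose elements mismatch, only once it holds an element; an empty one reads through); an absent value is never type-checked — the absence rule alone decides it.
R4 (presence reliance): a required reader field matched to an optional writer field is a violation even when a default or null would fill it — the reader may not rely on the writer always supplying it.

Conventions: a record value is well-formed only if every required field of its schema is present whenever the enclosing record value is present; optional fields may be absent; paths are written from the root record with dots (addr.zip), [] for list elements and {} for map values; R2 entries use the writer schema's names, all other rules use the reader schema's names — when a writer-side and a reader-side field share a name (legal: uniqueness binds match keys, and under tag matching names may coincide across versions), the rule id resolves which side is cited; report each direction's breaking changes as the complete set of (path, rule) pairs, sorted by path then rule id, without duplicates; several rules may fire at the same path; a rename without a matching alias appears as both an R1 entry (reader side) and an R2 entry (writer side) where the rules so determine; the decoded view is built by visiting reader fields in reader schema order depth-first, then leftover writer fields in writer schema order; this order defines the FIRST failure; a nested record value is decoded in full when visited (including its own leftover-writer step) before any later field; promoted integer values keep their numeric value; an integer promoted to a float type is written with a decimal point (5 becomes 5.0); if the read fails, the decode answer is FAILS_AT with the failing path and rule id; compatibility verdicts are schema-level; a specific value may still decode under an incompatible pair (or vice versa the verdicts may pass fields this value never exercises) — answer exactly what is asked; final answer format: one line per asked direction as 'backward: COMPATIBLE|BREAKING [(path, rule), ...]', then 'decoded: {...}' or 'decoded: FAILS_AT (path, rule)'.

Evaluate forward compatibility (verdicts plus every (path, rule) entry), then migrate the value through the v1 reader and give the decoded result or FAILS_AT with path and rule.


forward: BREAKING [(meta.duration, R1), (meta.duration, R4), (meta.enabled, R1), (meta.enabled, R4)]; decoded: {"meta": {"attempts": null, "duration": -7, "enabled": false}, "avatar": 0x1A2B, "weight": null, "name": "omega"}

the writer's type comes first in each Order pair
forward pass over Order, reader schema v1, writer schema v2:
  writer optional, Audit -> Audit: reader meta maps from writer meta
  writer optional, bytes -> bytes: reader avatar maps from writer avatar
  writer optional, float32 -> float32: reader weight maps from writer weight
  writer required, string -> string: reader name maps from writer name
  meta.attempts has no writer counterpart
  writer optional, int32 -> int32: reader meta.duration maps from writer meta.duration
  writer optional, bool -> bool: reader meta.enabled maps from writer meta.enabled
  leftover writer field: meta.quantity
  violation R1 at meta.duration
  violation R4 at meta.duration
  violation R1 at meta.enabled
  violation R4 at meta.enabled
  => 4 violation(s): forward is BREAKING for Order
decode (reader v1):
  meta.attempts := null (not supplied -> null)
  meta.duration := -7
  meta.enabled := false
  writer meta.quantity: unmatched, discarded
  avatar := 0x1A2B
  weight := null (not supplied -> null)
  name := "omega"
  => decoded: {"meta": {"attempts": null, "duration": -7, "enabled": false}, "avatar": 0x1A2B, "weight": null, "name": "omega"}
checking off the Order differences that do not matter here:
  added field quantity to record Audit: required int64, tag 28, default -2 (in v2 it sits immediately before duration) -> matters only for Order's backward compatibility — outside the asked direction
  removed field attempts from record Audit -> fires no rule on Order, leaving the asked answer as it is


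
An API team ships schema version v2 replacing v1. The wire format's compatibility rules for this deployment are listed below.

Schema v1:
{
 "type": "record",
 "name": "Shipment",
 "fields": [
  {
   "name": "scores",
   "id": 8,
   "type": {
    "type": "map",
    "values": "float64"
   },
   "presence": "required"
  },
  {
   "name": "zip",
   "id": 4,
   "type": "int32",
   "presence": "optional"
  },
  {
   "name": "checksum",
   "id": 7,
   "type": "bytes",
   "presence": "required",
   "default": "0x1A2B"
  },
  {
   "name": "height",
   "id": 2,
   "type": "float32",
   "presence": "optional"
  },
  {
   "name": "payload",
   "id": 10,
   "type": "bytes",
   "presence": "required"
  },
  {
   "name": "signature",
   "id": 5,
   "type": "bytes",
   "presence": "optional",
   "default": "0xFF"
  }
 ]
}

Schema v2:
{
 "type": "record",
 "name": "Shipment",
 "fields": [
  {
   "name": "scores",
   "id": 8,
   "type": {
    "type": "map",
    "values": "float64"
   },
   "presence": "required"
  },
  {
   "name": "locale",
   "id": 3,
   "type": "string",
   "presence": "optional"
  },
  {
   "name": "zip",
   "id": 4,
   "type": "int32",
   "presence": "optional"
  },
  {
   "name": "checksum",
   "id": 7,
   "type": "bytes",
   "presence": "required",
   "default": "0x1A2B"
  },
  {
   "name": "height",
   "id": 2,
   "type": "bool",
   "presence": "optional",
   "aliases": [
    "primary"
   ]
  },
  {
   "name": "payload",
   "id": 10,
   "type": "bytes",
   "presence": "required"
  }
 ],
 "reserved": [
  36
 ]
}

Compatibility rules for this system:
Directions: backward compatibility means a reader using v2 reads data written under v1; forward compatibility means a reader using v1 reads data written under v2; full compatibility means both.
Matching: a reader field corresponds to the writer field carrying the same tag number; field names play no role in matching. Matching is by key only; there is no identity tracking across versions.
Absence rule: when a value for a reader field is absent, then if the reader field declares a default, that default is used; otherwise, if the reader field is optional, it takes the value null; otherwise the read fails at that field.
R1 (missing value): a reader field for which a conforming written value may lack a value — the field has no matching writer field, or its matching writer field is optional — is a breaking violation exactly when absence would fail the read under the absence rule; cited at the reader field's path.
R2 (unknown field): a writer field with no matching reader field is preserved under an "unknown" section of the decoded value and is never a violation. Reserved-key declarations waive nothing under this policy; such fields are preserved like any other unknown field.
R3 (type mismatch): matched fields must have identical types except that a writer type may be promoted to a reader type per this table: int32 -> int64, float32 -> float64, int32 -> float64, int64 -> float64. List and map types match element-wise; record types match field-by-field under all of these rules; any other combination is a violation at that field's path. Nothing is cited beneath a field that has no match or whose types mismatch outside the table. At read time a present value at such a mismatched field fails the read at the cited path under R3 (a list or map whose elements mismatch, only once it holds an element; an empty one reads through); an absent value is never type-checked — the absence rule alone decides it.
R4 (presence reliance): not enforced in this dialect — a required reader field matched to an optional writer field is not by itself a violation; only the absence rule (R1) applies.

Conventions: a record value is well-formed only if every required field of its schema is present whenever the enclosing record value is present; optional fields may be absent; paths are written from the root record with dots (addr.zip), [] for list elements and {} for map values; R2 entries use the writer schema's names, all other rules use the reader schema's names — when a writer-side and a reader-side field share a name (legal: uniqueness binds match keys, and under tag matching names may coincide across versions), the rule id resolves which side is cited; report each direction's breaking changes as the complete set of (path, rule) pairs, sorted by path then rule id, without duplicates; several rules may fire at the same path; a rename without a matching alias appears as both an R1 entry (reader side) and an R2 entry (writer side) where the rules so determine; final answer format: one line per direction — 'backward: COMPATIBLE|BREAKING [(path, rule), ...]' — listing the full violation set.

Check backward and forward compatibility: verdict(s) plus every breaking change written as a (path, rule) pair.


arrows below run writer -> reader for Shipment
checking backward for Shipment: reader v2 against writer v1:
  scores: paired with writer scores (map<string, float64> -> map<string, float64>; writer required)
  locale: no writer match
  zip: paired with writer zip (int32 -> int32; writer optional)
  checksum: paired with writer checksum (bytes -> bytes; writer required)
  height: paired with writer height (float32 -> bool; writer optional)
  payload: paired with writer payload (bytes -> bytes; writer required)
  leftover writer field: signature
  rule R3 violated at height
  => backward verdict for Shipment: BREAKING, 1 violation(s)
checking forward for Shipment: reader v1 against writer v2:
  scores: paired with writer scores (map<string, float64> -> map<string, float64>; writer required)
  zip: paired with writer zip (int32 -> int32; writer optional)
  checksum: paired with writer checksum (bytes -> bytes; writer required)
  height: paired with writer height (bool -> float32; writer optional)
  payload: paired with writer payload (bytes -> bytes; writer required)
  signature: no writer match
  leftover writer field: locale
  rule R3 violated at height
  => forward verdict for Shipment: BREAKING, 1 violation(s)

backward: BREAKING [(height, R3)]; forward: BREAKING [(height, R3)]


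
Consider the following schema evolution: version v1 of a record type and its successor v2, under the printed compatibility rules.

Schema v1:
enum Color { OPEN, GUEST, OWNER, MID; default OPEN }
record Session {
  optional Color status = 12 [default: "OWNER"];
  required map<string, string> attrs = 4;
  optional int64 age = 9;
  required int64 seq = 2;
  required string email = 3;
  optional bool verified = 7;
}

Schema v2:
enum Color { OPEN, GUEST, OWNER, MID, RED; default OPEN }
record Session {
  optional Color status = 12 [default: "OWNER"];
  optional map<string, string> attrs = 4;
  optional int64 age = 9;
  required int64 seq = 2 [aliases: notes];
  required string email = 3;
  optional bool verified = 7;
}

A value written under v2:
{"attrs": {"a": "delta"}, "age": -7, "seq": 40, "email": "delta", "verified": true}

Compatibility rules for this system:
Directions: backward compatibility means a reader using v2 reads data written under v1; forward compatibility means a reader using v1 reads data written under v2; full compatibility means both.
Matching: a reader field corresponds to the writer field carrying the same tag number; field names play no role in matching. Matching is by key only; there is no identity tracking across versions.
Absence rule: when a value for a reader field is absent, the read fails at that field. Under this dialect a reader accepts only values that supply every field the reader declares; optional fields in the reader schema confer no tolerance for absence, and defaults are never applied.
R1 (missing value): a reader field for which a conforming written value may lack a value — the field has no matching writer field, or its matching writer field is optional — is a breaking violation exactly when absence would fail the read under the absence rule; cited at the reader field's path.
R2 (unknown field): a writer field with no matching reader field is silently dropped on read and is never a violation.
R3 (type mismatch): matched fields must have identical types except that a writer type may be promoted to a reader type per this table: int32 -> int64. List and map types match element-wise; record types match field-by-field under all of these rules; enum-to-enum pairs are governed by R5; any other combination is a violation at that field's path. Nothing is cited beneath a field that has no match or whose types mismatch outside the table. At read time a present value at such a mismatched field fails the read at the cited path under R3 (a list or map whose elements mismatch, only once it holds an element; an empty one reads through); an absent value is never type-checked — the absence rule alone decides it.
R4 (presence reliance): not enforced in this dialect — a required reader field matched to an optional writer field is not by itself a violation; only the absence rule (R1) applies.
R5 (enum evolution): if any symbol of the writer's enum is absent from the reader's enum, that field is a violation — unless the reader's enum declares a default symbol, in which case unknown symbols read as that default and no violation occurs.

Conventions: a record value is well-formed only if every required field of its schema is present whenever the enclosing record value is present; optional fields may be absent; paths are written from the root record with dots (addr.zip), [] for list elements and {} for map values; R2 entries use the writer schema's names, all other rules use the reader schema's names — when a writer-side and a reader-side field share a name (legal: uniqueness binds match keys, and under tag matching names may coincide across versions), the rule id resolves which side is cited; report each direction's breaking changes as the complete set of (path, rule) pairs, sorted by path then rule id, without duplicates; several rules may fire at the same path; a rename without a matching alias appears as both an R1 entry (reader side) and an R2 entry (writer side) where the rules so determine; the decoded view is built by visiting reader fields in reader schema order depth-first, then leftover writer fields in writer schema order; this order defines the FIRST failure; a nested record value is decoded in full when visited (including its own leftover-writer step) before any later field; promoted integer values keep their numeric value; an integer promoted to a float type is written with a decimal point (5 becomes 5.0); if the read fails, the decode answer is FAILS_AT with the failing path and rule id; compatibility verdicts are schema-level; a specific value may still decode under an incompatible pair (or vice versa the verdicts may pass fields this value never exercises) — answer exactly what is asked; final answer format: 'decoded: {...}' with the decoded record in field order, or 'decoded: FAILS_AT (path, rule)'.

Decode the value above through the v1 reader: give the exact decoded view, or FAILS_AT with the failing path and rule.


decoded: FAILS_AT (status, R1)

in Session below, arrows point writer -> reader
decode walk for Session under reader schema v1:
  read fails at status under R1 (no fill)
  => FAILS_AT (status, R1)
the other Session changes do not affect what is asked:
  field attrs in record Session: required changed to optional -> schema-level compatibility only; this Session value's decode is unchanged
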